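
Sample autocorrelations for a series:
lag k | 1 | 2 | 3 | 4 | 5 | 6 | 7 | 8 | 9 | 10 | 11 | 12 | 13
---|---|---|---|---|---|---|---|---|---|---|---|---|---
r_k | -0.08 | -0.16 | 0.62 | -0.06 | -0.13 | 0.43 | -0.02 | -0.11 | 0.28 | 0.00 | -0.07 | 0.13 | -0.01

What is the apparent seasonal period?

The largest autocorrelation is r_3 = 0.62, with weaker echoes at lags 6 (0.43) and 9 (0.28); the remaining lags stay at or below 0.13.
The dominant spike at lag 3 indicates a seasonal period of 3.

3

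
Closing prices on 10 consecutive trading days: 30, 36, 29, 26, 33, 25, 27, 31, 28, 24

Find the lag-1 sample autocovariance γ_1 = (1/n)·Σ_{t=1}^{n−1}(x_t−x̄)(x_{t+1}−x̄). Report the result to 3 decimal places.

Mean x̄ = (30 + 36 + 29 + 26 + 33 + 25 + 27 + 31 + 28 + 24)/10 = 28.9000
Σ_{t=1}^{9}(x_t−x̄)(x_{t+1}−x̄) = -13.7100
γ_1 = -13.7100 / 10 = -1.371

-1.371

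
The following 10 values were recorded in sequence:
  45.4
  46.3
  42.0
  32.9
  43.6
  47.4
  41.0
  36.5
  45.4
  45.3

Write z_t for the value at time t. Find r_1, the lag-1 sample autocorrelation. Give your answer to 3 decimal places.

0.008

Mean z̄ = (45.4 + 46.3 + 42.0 + 32.9 + 43.6 + 47.4 + 41.0 + 36.5 + 45.4 + 45.3)/10 = 42.5800
Numerator Σ_{t=1}^{9}(z_t−z̄)(z_{t+1}−z̄) = 1.5056
Denominator Σ(z_t−z̄)² = 194.9160
r_1 = 1.5056 / 194.9160 = 0.008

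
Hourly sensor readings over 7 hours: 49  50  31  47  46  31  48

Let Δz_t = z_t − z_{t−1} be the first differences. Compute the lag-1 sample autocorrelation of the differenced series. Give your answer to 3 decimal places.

First differences Δz: 1, -19, 16, -1, -15, 17
Mean of differences = -0.1667
Numerator Σ(Δz_t−Δz̄)(Δz_{t+1}−Δz̄) = -582.1944
Denominator Σ(Δz_t−Δz̄)² = 1132.8333
r_1(Δz) = -582.1944 / 1132.8333 = -0.514

-0.514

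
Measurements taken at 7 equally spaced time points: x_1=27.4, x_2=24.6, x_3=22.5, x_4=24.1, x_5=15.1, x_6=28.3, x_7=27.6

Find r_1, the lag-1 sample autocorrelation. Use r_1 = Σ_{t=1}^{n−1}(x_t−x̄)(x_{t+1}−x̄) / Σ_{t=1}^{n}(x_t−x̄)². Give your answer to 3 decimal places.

Mean x̄ = (27.4 + 24.6 + 22.5 + 24.1 + 15.1 + 28.3 + 27.6)/7 = 24.2286
Σ(x_t−x̄)(x_{t+1}−x̄) = (1.1780) + (-0.6420) + (0.2222) + (1.1737) + (-37.1663) + (13.7265) = -21.5080
Denominator Σ(x_t−x̄)² = 124.4743
r_1 = -21.5080 / 124.4743 = -0.173

-0.173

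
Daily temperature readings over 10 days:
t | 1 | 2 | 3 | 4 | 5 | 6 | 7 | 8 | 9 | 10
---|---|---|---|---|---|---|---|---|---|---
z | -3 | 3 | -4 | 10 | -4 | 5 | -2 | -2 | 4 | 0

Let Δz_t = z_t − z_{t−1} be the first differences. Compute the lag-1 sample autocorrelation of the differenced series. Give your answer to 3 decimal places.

First differences Δz: 6, -7, 14, -14, 9, -7, 0, 6, -4
Mean of differences = 0.3333
Numerator Σ(Δz_t−Δz̄)(Δz_{t+1}−Δz̄) = -549.4444
Denominator Σ(Δz_t−Δz̄)² = 658.0000
r_1(Δz) = -549.4444 / 658.0000 = -0.835

-0.835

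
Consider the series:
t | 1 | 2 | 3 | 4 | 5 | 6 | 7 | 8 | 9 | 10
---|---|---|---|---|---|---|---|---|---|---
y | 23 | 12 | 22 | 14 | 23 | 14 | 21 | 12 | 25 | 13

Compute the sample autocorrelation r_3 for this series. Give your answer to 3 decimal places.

Mean ȳ = (23 + 12 + 22 + 14 + 23 + 14 + 21 + 12 + 25 + 13)/10 = 17.9000
Σ(y_t−ȳ)(y_{t+3}−ȳ) = (-19.8900) + (-30.0900) + (-15.9900) + (-12.0900) + (-30.0900) + (-27.6900) + (-15.1900) = -151.0300
Denominator Σ(y_t−ȳ)² = 252.9000
r_3 = -151.0300 / 252.9000 = -0.597

-0.597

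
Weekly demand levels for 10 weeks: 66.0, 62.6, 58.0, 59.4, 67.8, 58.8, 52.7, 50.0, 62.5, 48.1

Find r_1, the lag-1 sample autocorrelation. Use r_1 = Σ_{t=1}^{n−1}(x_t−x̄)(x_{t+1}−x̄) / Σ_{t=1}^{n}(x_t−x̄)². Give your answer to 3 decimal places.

Mean x̄ = (66.0 + 62.6 + 58.0 + 59.4 + 67.8 + 58.8 + 52.7 + 50.0 + 62.5 + 48.1)/10 = 58.5900
Numerator Σ_{t=1}^{9}(x_t−x̄)(x_{t+1}−x̄) = 11.0199
Denominator Σ(x_t−x̄)² = 390.6690
r_1 = 11.0199 / 390.6690 = 0.028

0.028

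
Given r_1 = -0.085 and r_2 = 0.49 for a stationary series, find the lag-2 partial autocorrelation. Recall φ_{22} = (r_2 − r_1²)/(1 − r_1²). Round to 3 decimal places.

φ_{22} = (r_2 − r_1²) / (1 − r_1²)
r_1² = (-0.085)² = 0.007225
Numerator = 0.49 − 0.0072 = 0.4828; denominator = 1 − 0.0072 = 0.9928
φ_{22} = 0.4828 / 0.9928 = 0.486

0.486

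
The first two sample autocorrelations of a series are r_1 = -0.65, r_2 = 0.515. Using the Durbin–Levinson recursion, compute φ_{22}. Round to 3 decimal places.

φ_{22} = (r_2 − r_1²) / (1 − r_1²)
r_1² = (-0.65)² = 0.4225
Numerator = 0.515 − 0.4225 = 0.0925; denominator = 1 − 0.4225 = 0.5775
φ_{22} = 0.0925 / 0.5775 = 0.160

0.160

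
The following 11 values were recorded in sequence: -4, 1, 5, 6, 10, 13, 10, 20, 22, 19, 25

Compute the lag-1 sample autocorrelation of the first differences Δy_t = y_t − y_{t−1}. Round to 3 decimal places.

-0.451

First differences Δy: 5, 4, 1, 4, 3, -3, 10, 2, -3, 6
Mean of differences = 2.9000
Numerator Σ(Δy_t−Δȳ)(Δy_{t+1}−Δȳ) = -63.6100
Denominator Σ(Δy_t−Δȳ)² = 140.9000
r_1(Δy) = -63.6100 / 140.9000 = -0.451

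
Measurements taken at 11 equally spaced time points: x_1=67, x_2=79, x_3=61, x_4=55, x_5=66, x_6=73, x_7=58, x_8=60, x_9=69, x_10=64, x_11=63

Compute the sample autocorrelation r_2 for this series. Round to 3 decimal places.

Mean x̄ = (67 + 79 + 61 + 55 + 66 + 73 + 58 + 60 + 69 + 64 + 63)/11 = 65.0000
Numerator Σ_{t=1}^{9}(x_t−x̄)(x_{t+2}−x̄) = -310.0000
Denominator Σ(x_t−x̄)² = 476.0000
r_2 = -310.0000 / 476.0000 = -0.651

-0.651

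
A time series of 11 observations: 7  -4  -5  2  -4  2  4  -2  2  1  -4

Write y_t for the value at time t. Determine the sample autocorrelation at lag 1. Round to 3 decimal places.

-0.261

Mean ȳ = (7 − 4 − 5 + 2 − 4 + 2 + 4 − 2 + 2 + 1 − 4)/11 = -0.0909
Numerator Σ_{t=1}^{10}(y_t−ȳ)(y_{t+1}−ȳ) = -40.3719
Denominator Σ(y_t−ȳ)² = 154.9091
r_1 = -40.3719 / 154.9091 = -0.261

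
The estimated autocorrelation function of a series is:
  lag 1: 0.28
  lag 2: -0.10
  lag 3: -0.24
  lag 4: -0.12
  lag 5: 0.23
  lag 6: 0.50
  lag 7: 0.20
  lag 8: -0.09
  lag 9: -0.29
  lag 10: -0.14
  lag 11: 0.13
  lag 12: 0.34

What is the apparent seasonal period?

The largest autocorrelation is r_6 = 0.50, with a weaker echo at lag 12 (0.34); the remaining lags stay at or below 0.28.
The dominant spike at lag 6 indicates a seasonal period of 6.

6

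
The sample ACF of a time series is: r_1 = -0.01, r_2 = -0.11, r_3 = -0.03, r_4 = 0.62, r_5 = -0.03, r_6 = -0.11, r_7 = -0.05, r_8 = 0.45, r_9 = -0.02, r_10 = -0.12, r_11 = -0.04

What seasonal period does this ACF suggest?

The largest autocorrelation is r_4 = 0.62, with a weaker echo at lag 8 (0.45); the remaining lags stay at or below -0.01.
The dominant spike at lag 4 indicates a seasonal period of 4.

4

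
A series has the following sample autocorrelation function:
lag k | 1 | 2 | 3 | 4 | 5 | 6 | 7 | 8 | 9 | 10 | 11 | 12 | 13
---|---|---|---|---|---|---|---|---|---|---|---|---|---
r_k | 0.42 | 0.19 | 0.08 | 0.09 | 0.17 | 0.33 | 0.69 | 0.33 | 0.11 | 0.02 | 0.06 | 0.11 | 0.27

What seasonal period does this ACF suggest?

7

The largest autocorrelation is r_7 = 0.69; the remaining lags stay at or below 0.42. The elevated value at lag 1 (0.42), dropping to 0.19 at lag 2, reflects decaying short-term dependence rather than seasonality.
The dominant spike at lag 7 indicates a seasonal period of 7.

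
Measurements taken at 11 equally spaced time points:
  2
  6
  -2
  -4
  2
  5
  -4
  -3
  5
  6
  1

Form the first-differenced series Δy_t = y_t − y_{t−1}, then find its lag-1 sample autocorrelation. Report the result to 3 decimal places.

-0.116

First differences Δy: 4, -8, -2, 6, 3, -9, 1, 8, 1, -5
Mean of differences = -0.1000
Numerator Σ(Δy_t−Δȳ)(Δy_{t+1}−Δȳ) = -35.0100
Denominator Σ(Δy_t−Δȳ)² = 300.9000
r_1(Δy) = -35.0100 / 300.9000 = -0.116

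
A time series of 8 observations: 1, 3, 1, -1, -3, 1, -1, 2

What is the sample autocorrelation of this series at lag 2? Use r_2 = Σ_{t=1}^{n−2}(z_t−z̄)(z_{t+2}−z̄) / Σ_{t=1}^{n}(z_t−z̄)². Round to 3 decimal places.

-0.021

Mean z̄ = (1 + 3 + 1 − 1 − 3 + 1 − 1 + 2)/8 = 0.3750
Σ(z_t−z̄)(z_{t+2}−z̄) = (0.3906) + (-3.6094) + (-2.1094) + (-0.8594) + (4.6406) + (1.0156) = -0.5313
Denominator Σ(z_t−z̄)² = 25.8750
r_2 = -0.5313 / 25.8750 = -0.021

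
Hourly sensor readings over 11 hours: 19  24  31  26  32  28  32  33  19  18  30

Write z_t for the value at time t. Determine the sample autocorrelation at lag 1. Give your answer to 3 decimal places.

0.121

Mean z̄ = (19 + 24 + 31 + 26 + 32 + 28 + 32 + 33 + 19 + 18 + 30)/11 = 26.5455
Numerator Σ_{t=1}^{10}(z_t−z̄)(z_{t+1}−z̄) = 39.7934
Denominator Σ(z_t−z̄)² = 328.7273
r_1 = 39.7934 / 328.7273 = 0.121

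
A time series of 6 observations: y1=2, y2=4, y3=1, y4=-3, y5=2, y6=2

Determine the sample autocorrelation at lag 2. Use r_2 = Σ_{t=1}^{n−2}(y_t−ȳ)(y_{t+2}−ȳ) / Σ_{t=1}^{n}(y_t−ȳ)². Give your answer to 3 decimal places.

Mean ȳ = (2 + 4 + 1 − 3 + 2 + 2)/6 = 1.3333
Deviations from mean: 0.6667, 2.6667, -0.3333, -4.3333, 0.6667, 0.6667
Σ(y_t−ȳ)(y_{t+2}−ȳ) = (-0.2222) + (-11.5556) + (-0.2222) + (-2.8889) = -14.8889
Denominator Σ(y_t−ȳ)² = 27.3333
r_2 = -14.8889 / 27.3333 = -0.545

-0.545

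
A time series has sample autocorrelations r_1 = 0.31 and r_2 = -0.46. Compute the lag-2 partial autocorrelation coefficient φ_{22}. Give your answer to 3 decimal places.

φ_{22} = (r_2 − r_1²) / (1 − r_1²)
r_1² = (0.31)² = 0.0961
Numerator = -0.46 − 0.0961 = -0.5561; denominator = 1 − 0.0961 = 0.9039
φ_{22} = -0.5561 / 0.9039 = -0.615

-0.615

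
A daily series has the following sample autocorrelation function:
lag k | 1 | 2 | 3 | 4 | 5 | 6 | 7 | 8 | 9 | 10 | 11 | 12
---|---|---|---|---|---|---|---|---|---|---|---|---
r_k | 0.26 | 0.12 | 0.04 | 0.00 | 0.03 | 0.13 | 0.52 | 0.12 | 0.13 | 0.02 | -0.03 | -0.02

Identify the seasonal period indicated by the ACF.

7

The largest autocorrelation is r_7 = 0.52; the remaining lags stay at or below 0.26. The elevated value at lag 1 (0.26), dropping to 0.12 at lag 2, reflects decaying short-term dependence rather than seasonality.
The dominant spike at lag 7 indicates a seasonal period of 7.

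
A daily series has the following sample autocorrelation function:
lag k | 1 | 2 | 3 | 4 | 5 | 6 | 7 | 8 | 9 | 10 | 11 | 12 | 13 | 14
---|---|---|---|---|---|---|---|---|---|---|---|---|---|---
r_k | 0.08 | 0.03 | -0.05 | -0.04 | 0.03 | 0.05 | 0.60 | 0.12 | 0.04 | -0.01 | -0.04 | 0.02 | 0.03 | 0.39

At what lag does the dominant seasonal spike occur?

7

The largest autocorrelation is r_7 = 0.60, with a weaker echo at lag 14 (0.39); the remaining lags stay at or below 0.12.
The dominant spike at lag 7 indicates a seasonal period of 7.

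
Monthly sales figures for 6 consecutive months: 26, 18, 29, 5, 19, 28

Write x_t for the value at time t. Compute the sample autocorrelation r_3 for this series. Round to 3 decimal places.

Mean x̄ = (26 + 18 + 29 + 5 + 19 + 28)/6 = 20.8333
Deviations from mean: 5.1667, -2.8333, 8.1667, -15.8333, -1.8333, 7.1667
Σ(x_t−x̄)(x_{t+3}−x̄) = (-81.8056) + (5.1944) + (58.5278) = -18.0833
Denominator Σ(x_t−x̄)² = 406.8333
r_3 = -18.0833 / 406.8333 = -0.044

-0.044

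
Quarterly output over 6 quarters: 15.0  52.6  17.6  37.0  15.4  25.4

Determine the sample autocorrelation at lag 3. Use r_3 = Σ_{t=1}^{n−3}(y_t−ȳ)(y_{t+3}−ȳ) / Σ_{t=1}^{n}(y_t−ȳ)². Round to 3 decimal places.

Mean ȳ = (15.0 + 52.6 + 17.6 + 37.0 + 15.4 + 25.4)/6 = 27.1667
Σ(y_t−ȳ)(y_{t+3}−ȳ) = (-119.6389) + (-299.2656) + (16.9011) = -402.0033
Denominator Σ(y_t−ȳ)² = 1124.6733
r_3 = -402.0033 / 1124.6733 = -0.357

-0.357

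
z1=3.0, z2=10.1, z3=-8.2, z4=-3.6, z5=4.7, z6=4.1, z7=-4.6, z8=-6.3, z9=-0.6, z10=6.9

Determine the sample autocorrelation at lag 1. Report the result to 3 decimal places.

Mean z̄ = (3.0 + 10.1 − 8.2 − 3.6 + 4.7 + 4.1 − 4.6 − 6.3 − 0.6 + 6.9)/10 = 0.5500
Numerator Σ_{t=1}^{9}(z_t−z̄)(z_{t+1}−z̄) = -8.7725
Denominator Σ(z_t−z̄)² = 335.9050
r_1 = -8.7725 / 335.9050 = -0.026

-0.026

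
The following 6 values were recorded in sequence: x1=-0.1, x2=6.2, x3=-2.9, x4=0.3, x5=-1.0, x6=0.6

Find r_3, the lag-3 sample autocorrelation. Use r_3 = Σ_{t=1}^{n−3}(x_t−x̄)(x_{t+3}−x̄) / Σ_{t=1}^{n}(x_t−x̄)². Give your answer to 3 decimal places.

Mean x̄ = (-0.1 + 6.2 − 2.9 + 0.3 − 1.0 + 0.6)/6 = 0.5167
Deviations from mean: -0.6167, 5.6833, -3.4167, -0.2167, -1.5167, 0.0833
Σ(x_t−x̄)(x_{t+3}−x̄) = (0.1336) + (-8.6197) + (-0.2847) = -8.7708
Denominator Σ(x_t−x̄)² = 46.7083
r_3 = -8.7708 / 46.7083 = -0.188

-0.188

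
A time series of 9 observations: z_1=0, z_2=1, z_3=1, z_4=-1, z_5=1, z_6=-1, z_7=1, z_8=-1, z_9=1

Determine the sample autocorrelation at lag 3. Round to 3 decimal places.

-0.387

Mean z̄ = (0 + 1 + 1 − 1 + 1 − 1 + 1 − 1 + 1)/9 = 0.2222
Σ(z_t−z̄)(z_{t+3}−z̄) = (0.2716) + (0.6049) + (-0.9506) + (-0.9506) + (-0.9506) + (-0.9506) = -2.9259
Denominator Σ(z_t−z̄)² = 7.5556
r_3 = -2.9259 / 7.5556 = -0.387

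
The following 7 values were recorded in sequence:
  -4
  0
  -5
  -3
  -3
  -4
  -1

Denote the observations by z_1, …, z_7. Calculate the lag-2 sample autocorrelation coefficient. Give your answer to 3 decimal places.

0.119

Mean z̄ = (-4 + 0 − 5 − 3 − 3 − 4 − 1)/7 = -2.8571
Deviations from mean: -1.1429, 2.8571, -2.1429, -0.1429, -0.1429, -1.1429, 1.8571
Numerator Σ_{t=1}^{5}(z_t−z̄)(z_{t+2}−z̄) = 2.2449
Denominator Σ(z_t−z̄)² = 18.8571
r_2 = 2.2449 / 18.8571 = 0.119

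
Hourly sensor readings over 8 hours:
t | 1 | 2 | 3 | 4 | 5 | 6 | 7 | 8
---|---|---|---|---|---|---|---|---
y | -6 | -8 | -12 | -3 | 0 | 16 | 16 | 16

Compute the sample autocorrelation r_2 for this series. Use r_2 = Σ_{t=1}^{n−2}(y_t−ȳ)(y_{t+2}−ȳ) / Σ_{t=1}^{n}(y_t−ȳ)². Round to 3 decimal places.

Mean ȳ = (-6 − 8 − 12 − 3 + 0 + 16 + 16 + 16)/8 = 2.3750
Deviations from mean: -8.3750, -10.3750, -14.3750, -5.3750, -2.3750, 13.6250, 13.6250, 13.6250
Σ(y_t−ȳ)(y_{t+2}−ȳ) = (120.3906) + (55.7656) + (34.1406) + (-73.2344) + (-32.3594) + (185.6406) = 290.3438
Denominator Σ(y_t−ȳ)² = 975.8750
r_2 = 290.3438 / 975.8750 = 0.298

0.298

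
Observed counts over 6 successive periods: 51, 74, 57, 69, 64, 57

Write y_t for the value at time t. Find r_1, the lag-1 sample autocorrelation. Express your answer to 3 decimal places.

Mean ȳ = (51 + 74 + 57 + 69 + 64 + 57)/6 = 62.0000
Deviations from mean: -11.0000, 12.0000, -5.0000, 7.0000, 2.0000, -5.0000
Numerator Σ_{t=1}^{5}(y_t−ȳ)(y_{t+1}−ȳ) = -223.0000
Denominator Σ(y_t−ȳ)² = 368.0000
r_1 = -223.0000 / 368.0000 = -0.606

-0.606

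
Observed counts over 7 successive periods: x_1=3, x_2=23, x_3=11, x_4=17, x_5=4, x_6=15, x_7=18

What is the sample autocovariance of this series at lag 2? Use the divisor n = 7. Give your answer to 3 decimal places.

Mean x̄ = (3 + 23 + 11 + 17 + 4 + 15 + 18)/7 = 13.0000
Σ_{t=1}^{5}(x_t−x̄)(x_{t+2}−x̄) = 41.0000
γ_2 = 41.0000 / 7 = 5.857

5.857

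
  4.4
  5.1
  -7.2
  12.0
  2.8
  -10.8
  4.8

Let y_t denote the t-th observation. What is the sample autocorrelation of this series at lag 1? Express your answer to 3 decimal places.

-0.417

Mean ȳ = (4.4 + 5.1 − 7.2 + 12.0 + 2.8 − 10.8 + 4.8)/7 = 1.5857
Deviations from mean: 2.8143, 3.5143, -8.7857, 10.4143, 1.2143, -12.3857, 3.2143
Numerator Σ_{t=1}^{6}(y_t−ȳ)(y_{t+1}−ȳ) = -154.6873
Denominator Σ(y_t−ȳ)² = 371.1286
r_1 = -154.6873 / 371.1286 = -0.417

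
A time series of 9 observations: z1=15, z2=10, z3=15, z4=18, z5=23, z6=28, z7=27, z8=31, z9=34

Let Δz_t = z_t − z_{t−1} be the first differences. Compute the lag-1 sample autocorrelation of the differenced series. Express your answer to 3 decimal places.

First differences Δz: -5, 5, 3, 5, 5, -1, 4, 3
Mean of differences = 2.3750
Numerator Σ(Δz_t−Δz̄)(Δz_{t+1}−Δz̄) = -22.5156
Denominator Σ(Δz_t−Δz̄)² = 89.8750
r_1(Δz) = -22.5156 / 89.8750 = -0.251

-0.251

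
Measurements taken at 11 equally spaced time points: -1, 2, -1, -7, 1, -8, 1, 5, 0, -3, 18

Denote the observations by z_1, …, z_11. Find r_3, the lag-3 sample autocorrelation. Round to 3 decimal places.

0.223

Mean z̄ = (-1 + 2 − 1 − 7 + 1 − 8 + 1 + 5 + 0 − 3 + 18)/11 = 0.6364
Numerator Σ_{t=1}^{8}(z_t−z̄)(z_{t+3}−z̄) = 105.8760
Denominator Σ(z_t−z̄)² = 474.5455
r_3 = 105.8760 / 474.5455 = 0.223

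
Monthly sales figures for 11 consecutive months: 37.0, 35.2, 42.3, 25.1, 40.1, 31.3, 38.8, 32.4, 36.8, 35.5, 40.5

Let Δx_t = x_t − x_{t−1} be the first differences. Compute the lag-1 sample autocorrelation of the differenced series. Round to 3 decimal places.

First differences Δx: -1.8, 7.1, -17.2, 15.0, -8.8, 7.5, -6.4, 4.4, -1.3, 5.0
Mean of differences = 0.3500
Numerator Σ(Δx_t−Δx̄)(Δx_{t+1}−Δx̄) = -679.5075
Denominator Σ(Δx_t−Δx̄)² = 793.9650
r_1(Δx) = -679.5075 / 793.9650 = -0.856

-0.856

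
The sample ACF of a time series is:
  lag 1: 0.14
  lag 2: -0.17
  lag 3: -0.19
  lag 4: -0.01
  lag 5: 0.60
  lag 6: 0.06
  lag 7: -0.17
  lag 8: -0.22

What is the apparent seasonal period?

The largest autocorrelation is r_5 = 0.60; the remaining lags stay at or below 0.14.
The dominant spike at lag 5 indicates a seasonal period of 5.

5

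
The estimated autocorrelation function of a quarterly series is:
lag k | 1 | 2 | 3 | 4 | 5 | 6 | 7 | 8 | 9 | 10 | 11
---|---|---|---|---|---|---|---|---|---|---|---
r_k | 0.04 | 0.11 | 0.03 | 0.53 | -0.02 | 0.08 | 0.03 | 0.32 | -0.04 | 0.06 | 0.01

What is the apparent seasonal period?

4

The largest autocorrelation is r_4 = 0.53, with a weaker echo at lag 8 (0.32); the remaining lags stay at or below 0.11.
The dominant spike at lag 4 indicates a seasonal period of 4.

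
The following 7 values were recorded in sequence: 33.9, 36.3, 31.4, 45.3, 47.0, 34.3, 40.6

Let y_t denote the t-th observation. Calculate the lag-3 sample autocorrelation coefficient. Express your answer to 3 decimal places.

Mean ȳ = (33.9 + 36.3 + 31.4 + 45.3 + 47.0 + 34.3 + 40.6)/7 = 38.4000
Deviations from mean: -4.5000, -2.1000, -7.0000, 6.9000, 8.6000, -4.1000, 2.2000
Σ(y_t−ȳ)(y_{t+3}−ȳ) = (-31.0500) + (-18.0600) + (28.7000) + (15.1800) = -5.2300
Denominator Σ(y_t−ȳ)² = 216.8800
r_3 = -5.2300 / 216.8800 = -0.024

-0.024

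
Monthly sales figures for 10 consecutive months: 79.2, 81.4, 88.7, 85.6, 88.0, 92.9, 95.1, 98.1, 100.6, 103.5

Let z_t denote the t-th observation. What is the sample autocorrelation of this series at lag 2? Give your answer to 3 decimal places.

Mean z̄ = (79.2 + 81.4 + 88.7 + 85.6 + 88.0 + 92.9 + 95.1 + 98.1 + 100.6 + 103.5)/10 = 91.3100
Numerator Σ_{t=1}^{8}(z_t−z̄)(z_{t+2}−z̄) = 203.9838
Denominator Σ(z_t−z̄)² = 593.1290
r_2 = 203.9838 / 593.1290 = 0.344

0.344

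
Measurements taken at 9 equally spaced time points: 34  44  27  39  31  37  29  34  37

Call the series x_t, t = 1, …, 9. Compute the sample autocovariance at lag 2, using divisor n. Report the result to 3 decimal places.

Mean x̄ = (34 + 44 + 27 + 39 + 31 + 37 + 29 + 34 + 37)/9 = 34.6667
Σ_{t=1}^{7}(x_t−x̄)(x_{t+2}−x̄) = 89.7778
γ_2 = 89.7778 / 9 = 9.975

9.975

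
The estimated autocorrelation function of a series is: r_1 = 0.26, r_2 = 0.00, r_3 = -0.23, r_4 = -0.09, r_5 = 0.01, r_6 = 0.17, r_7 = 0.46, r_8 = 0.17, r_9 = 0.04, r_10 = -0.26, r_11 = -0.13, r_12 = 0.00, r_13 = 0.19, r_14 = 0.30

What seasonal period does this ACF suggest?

The largest autocorrelation is r_7 = 0.46, with a weaker echo at lag 14 (0.30); the remaining lags stay at or below 0.26. The elevated value at lag 1 (0.26), dropping to 0.00 at lag 2, reflects decaying short-term dependence rather than seasonality.
The dominant spike at lag 7 indicates a seasonal period of 7.

7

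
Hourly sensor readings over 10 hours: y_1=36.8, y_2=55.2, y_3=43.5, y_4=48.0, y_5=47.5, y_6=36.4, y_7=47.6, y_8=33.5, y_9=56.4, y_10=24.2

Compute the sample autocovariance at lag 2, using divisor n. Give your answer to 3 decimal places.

Mean ȳ = (36.8 + 55.2 + 43.5 + 48.0 + 47.5 + 36.4 + 47.6 + 33.5 + 56.4 + 24.2)/10 = 42.9100
Σ_{t=1}^{8}(y_t−ȳ)(y_{t+2}−ȳ) = 350.6388
γ_2 = 350.6388 / 10 = 35.064

35.064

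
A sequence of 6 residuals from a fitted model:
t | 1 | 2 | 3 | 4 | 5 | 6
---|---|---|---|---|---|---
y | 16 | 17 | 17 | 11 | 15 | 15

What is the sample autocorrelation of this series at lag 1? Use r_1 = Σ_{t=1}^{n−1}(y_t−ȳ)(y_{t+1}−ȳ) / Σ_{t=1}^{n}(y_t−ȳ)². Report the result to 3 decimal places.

-0.082

Mean ȳ = (16 + 17 + 17 + 11 + 15 + 15)/6 = 15.1667
Deviations from mean: 0.8333, 1.8333, 1.8333, -4.1667, -0.1667, -0.1667
Σ(y_t−ȳ)(y_{t+1}−ȳ) = (1.5278) + (3.3611) + (-7.6389) + (0.6944) + (0.0278) = -2.0278
Denominator Σ(y_t−ȳ)² = 24.8333
r_1 = -2.0278 / 24.8333 = -0.082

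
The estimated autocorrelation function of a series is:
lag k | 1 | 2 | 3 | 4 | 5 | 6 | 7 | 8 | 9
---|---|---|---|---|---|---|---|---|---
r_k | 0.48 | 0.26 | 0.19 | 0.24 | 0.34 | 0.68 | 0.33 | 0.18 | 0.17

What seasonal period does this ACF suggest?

6

The largest autocorrelation is r_6 = 0.68; the remaining lags stay at or below 0.48. The elevated value at lag 1 (0.48), dropping to 0.26 at lag 2, reflects decaying short-term dependence rather than seasonality.
The dominant spike at lag 6 indicates a seasonal period of 6.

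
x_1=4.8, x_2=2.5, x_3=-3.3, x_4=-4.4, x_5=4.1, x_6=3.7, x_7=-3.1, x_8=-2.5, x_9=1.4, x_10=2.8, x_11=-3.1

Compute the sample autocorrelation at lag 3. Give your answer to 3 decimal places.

Mean x̄ = (4.8 + 2.5 − 3.3 − 4.4 + 4.1 + 3.7 − 3.1 − 2.5 + 1.4 + 2.8 − 3.1)/11 = 0.2636
Numerator Σ_{t=1}^{8}(x_t−x̄)(x_{t+3}−x̄) = -15.0685
Denominator Σ(x_t−x̄)² = 124.5455
r_3 = -15.0685 / 124.5455 = -0.121

-0.121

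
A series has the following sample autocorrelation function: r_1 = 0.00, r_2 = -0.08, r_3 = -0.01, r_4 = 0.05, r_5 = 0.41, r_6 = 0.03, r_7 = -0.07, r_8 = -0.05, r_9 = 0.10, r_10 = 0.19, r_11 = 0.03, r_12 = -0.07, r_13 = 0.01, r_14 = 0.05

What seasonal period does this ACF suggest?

5

The largest autocorrelation is r_5 = 0.41, with a weaker echo at lag 10 (0.19); the remaining lags stay at or below 0.10.
The dominant spike at lag 5 indicates a seasonal period of 5.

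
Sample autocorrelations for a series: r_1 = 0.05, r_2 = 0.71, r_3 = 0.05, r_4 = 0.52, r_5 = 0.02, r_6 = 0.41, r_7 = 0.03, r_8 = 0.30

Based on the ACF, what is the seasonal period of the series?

2

The largest autocorrelation is r_2 = 0.71, with weaker echoes at lags 4 (0.52), 6 (0.41) and 8 (0.30); the remaining lags stay at or below 0.05.
The dominant spike at lag 2 indicates a seasonal period of 2.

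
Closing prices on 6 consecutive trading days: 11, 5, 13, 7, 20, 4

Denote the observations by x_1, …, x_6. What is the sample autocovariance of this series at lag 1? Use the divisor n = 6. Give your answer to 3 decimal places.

Mean x̄ = (11 + 5 + 13 + 7 + 20 + 4)/6 = 10.0000
Σ_{t=1}^{5}(x_t−x̄)(x_{t+1}−x̄) = -119.0000
γ_1 = -119.0000 / 6 = -19.833

-19.833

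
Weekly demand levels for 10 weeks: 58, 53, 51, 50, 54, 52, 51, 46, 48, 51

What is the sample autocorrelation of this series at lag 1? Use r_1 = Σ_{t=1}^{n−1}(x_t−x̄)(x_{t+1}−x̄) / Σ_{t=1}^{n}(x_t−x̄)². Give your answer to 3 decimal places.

0.312

Mean x̄ = (58 + 53 + 51 + 50 + 54 + 52 + 51 + 46 + 48 + 51)/10 = 51.4000
Numerator Σ_{t=1}^{9}(x_t−x̄)(x_{t+1}−x̄) = 30.0400
Denominator Σ(x_t−x̄)² = 96.4000
r_1 = 30.0400 / 96.4000 = 0.312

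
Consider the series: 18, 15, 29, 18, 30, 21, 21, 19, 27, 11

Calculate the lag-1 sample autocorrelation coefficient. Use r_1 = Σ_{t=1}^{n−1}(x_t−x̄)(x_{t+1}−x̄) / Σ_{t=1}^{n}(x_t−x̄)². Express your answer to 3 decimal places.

-0.448

Mean x̄ = (18 + 15 + 29 + 18 + 30 + 21 + 21 + 19 + 27 + 11)/10 = 20.9000
Numerator Σ_{t=1}^{9}(x_t−x̄)(x_{t+1}−x̄) = -151.8100
Denominator Σ(x_t−x̄)² = 338.9000
r_1 = -151.8100 / 338.9000 = -0.448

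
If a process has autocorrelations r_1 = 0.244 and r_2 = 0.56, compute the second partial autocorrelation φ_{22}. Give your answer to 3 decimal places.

0.532

φ_{22} = (r_2 − r_1²) / (1 − r_1²)
r_1² = (0.244)² = 0.059536
Numerator = 0.56 − 0.0595 = 0.5005; denominator = 1 − 0.0595 = 0.9405
φ_{22} = 0.5005 / 0.9405 = 0.532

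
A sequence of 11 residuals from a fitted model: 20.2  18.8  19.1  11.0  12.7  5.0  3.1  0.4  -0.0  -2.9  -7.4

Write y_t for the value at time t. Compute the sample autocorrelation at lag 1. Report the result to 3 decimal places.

Mean ȳ = (20.2 + 18.8 + 19.1 + 11.0 + 12.7 + 5.0 + 3.1 + 0.4 − 0.0 − 2.9 − 7.4)/11 = 7.2727
Numerator Σ_{t=1}^{10}(y_t−ȳ)(y_{t+1}−ȳ) = 648.7202
Denominator Σ(y_t−ȳ)² = 924.7018
r_1 = 648.7202 / 924.7018 = 0.702

0.702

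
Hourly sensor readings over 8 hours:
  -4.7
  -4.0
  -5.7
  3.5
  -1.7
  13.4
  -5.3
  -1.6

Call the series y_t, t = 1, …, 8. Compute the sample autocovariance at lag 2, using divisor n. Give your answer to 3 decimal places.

Mean ȳ = (-4.7 − 4.0 − 5.7 + 3.5 − 1.7 + 13.4 − 5.3 − 1.6)/8 = -0.7625
Deviations: -3.9375, -3.2375, -4.9375, 4.2625, -0.9375, 14.1625, -4.5375, -0.8375
Σ_{t=1}^{6}(y_t−ȳ)(y_{t+2}−ȳ) = 63.0309
γ_2 = 63.0309 / 8 = 7.879

7.879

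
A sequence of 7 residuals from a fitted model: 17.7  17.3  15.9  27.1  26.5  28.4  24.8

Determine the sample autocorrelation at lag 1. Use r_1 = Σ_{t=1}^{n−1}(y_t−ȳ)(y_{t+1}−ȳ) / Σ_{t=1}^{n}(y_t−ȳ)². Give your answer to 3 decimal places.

Mean ȳ = (17.7 + 17.3 + 15.9 + 27.1 + 26.5 + 28.4 + 24.8)/7 = 22.5286
Deviations from mean: -4.8286, -5.2286, -6.6286, 4.5714, 3.9714, 5.8714, 2.2714
Σ(y_t−ȳ)(y_{t+1}−ȳ) = (25.2465) + (34.6580) + (-30.3020) + (18.1551) + (23.3180) + (13.3365) = 84.4120
Denominator Σ(y_t−ȳ)² = 170.8943
r_1 = 84.4120 / 170.8943 = 0.494

0.494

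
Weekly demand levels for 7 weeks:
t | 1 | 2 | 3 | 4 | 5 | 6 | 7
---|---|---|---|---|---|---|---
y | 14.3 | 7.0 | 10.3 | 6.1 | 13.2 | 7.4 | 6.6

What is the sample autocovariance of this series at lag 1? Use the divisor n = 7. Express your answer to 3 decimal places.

-4.547

Mean ȳ = (14.3 + 7.0 + 10.3 + 6.1 + 13.2 + 7.4 + 6.6)/7 = 9.2714
Σ_{t=1}^{6}(y_t−ȳ)(y_{t+1}−ȳ) = -31.8322
γ_1 = -31.8322 / 7 = -4.547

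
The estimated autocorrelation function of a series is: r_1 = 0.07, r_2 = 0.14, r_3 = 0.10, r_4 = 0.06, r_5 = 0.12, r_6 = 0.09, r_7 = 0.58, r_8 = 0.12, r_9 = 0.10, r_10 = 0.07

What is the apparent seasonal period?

7

The largest autocorrelation is r_7 = 0.58; the remaining lags stay at or below 0.14.
The dominant spike at lag 7 indicates a seasonal period of 7.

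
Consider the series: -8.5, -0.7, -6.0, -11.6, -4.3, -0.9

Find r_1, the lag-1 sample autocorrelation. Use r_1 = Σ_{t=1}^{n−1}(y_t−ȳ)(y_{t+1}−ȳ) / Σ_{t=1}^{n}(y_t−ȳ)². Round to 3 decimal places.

-0.168

Mean ȳ = (-8.5 − 0.7 − 6.0 − 11.6 − 4.3 − 0.9)/6 = -5.3333
Numerator Σ_{t=1}^{5}(y_t−ȳ)(y_{t+1}−ȳ) = -15.4778
Denominator Σ(y_t−ȳ)² = 91.9333
r_1 = -15.4778 / 91.9333 = -0.168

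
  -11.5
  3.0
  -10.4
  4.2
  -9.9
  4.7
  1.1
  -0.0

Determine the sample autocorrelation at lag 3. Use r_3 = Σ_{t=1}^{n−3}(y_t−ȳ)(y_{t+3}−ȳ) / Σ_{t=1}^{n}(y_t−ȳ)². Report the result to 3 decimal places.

-0.442

Mean ȳ = (-11.5 + 3.0 − 10.4 + 4.2 − 9.9 + 4.7 + 1.1 − 0.0)/8 = -2.3500
Numerator Σ_{t=1}^{5}(y_t−ȳ)(y_{t+3}−ȳ) = -152.2225
Denominator Σ(y_t−ȳ)² = 344.1800
r_3 = -152.2225 / 344.1800 = -0.442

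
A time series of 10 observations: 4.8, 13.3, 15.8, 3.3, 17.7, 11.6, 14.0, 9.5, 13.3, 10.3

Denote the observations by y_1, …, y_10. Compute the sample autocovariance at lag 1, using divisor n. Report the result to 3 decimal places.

Mean ȳ = (4.8 + 13.3 + 15.8 + 3.3 + 17.7 + 11.6 + 14.0 + 9.5 + 13.3 + 10.3)/10 = 11.3600
Σ_{t=1}^{9}(y_t−ȳ)(y_{t+1}−ȳ) = -99.4196
γ_1 = -99.4196 / 10 = -9.942

-9.942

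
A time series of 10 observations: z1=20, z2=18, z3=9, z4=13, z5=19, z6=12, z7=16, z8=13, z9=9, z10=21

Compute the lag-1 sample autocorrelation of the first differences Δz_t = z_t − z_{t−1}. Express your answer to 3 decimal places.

First differences Δz: -2, -9, 4, 6, -7, 4, -3, -4, 12
Mean of differences = 0.1111
Numerator Σ(Δz_t−Δz̄)(Δz_{t+1}−Δz̄) = -111.0123
Denominator Σ(Δz_t−Δz̄)² = 370.8889
r_1(Δz) = -111.0123 / 370.8889 = -0.299

-0.299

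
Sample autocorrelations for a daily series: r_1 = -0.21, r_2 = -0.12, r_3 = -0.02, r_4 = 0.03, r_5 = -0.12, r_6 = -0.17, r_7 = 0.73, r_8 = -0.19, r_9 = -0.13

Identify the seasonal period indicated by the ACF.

7

The largest autocorrelation is r_7 = 0.73; the remaining lags stay at or below 0.03.
The dominant spike at lag 7 indicates a seasonal period of 7.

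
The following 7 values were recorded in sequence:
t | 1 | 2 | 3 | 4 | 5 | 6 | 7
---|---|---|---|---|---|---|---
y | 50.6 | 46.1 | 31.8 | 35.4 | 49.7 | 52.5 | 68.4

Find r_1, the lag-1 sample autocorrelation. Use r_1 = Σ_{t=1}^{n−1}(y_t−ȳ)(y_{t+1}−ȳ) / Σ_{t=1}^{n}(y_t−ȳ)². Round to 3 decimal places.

0.348

Mean ȳ = (50.6 + 46.1 + 31.8 + 35.4 + 49.7 + 52.5 + 68.4)/7 = 47.7857
Σ(y_t−ȳ)(y_{t+1}−ȳ) = (-4.7441) + (26.9473) + (197.9945) + (-23.7098) + (9.0245) + (97.1816) = 302.6941
Denominator Σ(y_t−ȳ)² = 870.5486
r_1 = 302.6941 / 870.5486 = 0.348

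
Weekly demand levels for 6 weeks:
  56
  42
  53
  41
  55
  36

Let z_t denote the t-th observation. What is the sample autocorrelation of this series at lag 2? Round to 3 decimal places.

0.546

Mean z̄ = (56 + 42 + 53 + 41 + 55 + 36)/6 = 47.1667
Numerator Σ_{t=1}^{4}(z_t−z̄)(z_{t+2}−z̄) = 197.9444
Denominator Σ(z_t−z̄)² = 362.8333
r_2 = 197.9444 / 362.8333 = 0.546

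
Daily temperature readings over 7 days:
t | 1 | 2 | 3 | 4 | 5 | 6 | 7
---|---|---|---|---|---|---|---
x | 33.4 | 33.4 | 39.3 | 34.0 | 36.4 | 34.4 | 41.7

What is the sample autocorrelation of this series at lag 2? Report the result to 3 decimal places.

0.051

Mean x̄ = (33.4 + 33.4 + 39.3 + 34.0 + 36.4 + 34.4 + 41.7)/7 = 36.0857
Deviations from mean: -2.6857, -2.6857, 3.2143, -2.0857, 0.3143, -1.6857, 5.6143
Σ(x_t−x̄)(x_{t+2}−x̄) = (-8.6327) + (5.6016) + (1.0102) + (3.5159) + (1.7645) = 3.2596
Denominator Σ(x_t−x̄)² = 63.5686
r_2 = 3.2596 / 63.5686 = 0.051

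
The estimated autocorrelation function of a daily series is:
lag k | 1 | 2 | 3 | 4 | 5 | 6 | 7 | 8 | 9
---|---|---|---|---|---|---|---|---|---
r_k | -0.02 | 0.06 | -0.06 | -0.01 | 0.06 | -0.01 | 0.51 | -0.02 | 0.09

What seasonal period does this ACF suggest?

7

The largest autocorrelation is r_7 = 0.51; the remaining lags stay at or below 0.09.
The dominant spike at lag 7 indicates a seasonal period of 7.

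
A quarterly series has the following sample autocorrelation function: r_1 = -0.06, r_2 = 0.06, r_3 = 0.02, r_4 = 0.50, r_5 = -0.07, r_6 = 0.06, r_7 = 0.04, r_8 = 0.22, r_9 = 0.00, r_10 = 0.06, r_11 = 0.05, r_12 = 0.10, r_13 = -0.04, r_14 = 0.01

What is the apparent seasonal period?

The largest autocorrelation is r_4 = 0.50, with a weaker echo at lag 8 (0.22); the remaining lags stay at or below 0.10.
The dominant spike at lag 4 indicates a seasonal period of 4.

4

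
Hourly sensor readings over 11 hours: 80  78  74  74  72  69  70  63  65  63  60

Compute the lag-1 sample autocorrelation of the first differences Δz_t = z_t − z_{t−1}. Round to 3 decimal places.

First differences Δz: -2, -4, 0, -2, -3, 1, -7, 2, -2, -3
Mean of differences = -2.0000
Numerator Σ(Δz_t−Δz̄)(Δz_{t+1}−Δz̄) = -42.0000
Denominator Σ(Δz_t−Δz̄)² = 60.0000
r_1(Δz) = -42.0000 / 60.0000 = -0.700

-0.700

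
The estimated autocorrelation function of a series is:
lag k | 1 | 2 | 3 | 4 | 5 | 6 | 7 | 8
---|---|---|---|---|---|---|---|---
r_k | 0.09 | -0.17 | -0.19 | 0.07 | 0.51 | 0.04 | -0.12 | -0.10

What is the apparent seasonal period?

5

The largest autocorrelation is r_5 = 0.51; the remaining lags stay at or below 0.09.
The dominant spike at lag 5 indicates a seasonal period of 5.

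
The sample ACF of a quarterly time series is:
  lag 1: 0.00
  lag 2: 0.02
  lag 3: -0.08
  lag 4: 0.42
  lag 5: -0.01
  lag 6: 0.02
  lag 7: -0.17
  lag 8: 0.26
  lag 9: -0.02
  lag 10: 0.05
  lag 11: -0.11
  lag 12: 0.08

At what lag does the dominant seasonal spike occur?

The largest autocorrelation is r_4 = 0.42, with a weaker echo at lag 8 (0.26); the remaining lags stay at or below 0.08.
The dominant spike at lag 4 indicates a seasonal period of 4.

4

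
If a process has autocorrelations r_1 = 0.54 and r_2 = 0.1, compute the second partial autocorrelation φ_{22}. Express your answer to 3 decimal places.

φ_{22} = (r_2 − r_1²) / (1 − r_1²)
r_1² = (0.54)² = 0.2916
Numerator = 0.1 − 0.2916 = -0.1916; denominator = 1 − 0.2916 = 0.7084
φ_{22} = -0.1916 / 0.7084 = -0.270

-0.270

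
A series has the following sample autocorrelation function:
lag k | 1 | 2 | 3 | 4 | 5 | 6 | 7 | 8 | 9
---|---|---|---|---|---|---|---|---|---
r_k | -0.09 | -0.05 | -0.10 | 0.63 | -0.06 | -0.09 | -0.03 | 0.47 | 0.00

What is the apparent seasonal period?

The largest autocorrelation is r_4 = 0.63, with a weaker echo at lag 8 (0.47); the remaining lags stay at or below 0.00.
The dominant spike at lag 4 indicates a seasonal period of 4.

4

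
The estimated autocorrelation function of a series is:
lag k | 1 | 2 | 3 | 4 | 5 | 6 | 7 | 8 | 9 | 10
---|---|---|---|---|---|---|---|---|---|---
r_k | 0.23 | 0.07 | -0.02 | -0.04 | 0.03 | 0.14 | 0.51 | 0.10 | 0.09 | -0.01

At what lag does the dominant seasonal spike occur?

The largest autocorrelation is r_7 = 0.51; the remaining lags stay at or below 0.23. The elevated value at lag 1 (0.23), dropping to 0.07 at lag 2, reflects decaying short-term dependence rather than seasonality.
The dominant spike at lag 7 indicates a seasonal period of 7.

7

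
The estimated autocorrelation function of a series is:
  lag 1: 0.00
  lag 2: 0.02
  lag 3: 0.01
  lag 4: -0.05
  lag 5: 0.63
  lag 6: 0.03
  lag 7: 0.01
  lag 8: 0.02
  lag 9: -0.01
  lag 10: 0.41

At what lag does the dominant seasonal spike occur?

5

The largest autocorrelation is r_5 = 0.63, with a weaker echo at lag 10 (0.41); the remaining lags stay at or below 0.03.
The dominant spike at lag 5 indicates a seasonal period of 5.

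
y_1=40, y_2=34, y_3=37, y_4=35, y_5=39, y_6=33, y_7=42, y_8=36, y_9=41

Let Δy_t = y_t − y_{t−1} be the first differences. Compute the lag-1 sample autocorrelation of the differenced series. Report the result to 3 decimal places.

First differences Δy: -6, 3, -2, 4, -6, 9, -6, 5
Mean of differences = 0.1250
Numerator Σ(Δy_t−Δȳ)(Δy_{t+1}−Δȳ) = -194.2656
Denominator Σ(Δy_t−Δȳ)² = 242.8750
r_1(Δy) = -194.2656 / 242.8750 = -0.800

-0.800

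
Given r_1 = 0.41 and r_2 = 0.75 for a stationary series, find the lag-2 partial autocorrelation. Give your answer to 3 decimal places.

0.699

φ_{22} = (r_2 − r_1²) / (1 − r_1²)
r_1² = (0.41)² = 0.1681
Numerator = 0.75 − 0.1681 = 0.5819; denominator = 1 − 0.1681 = 0.8319
φ_{22} = 0.5819 / 0.8319 = 0.699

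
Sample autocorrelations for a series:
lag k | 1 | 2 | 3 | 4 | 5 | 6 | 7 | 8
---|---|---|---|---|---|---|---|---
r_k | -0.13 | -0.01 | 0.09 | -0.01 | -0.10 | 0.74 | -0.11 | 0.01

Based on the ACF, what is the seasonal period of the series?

The largest autocorrelation is r_6 = 0.74; the remaining lags stay at or below 0.09.
The dominant spike at lag 6 indicates a seasonal period of 6.

6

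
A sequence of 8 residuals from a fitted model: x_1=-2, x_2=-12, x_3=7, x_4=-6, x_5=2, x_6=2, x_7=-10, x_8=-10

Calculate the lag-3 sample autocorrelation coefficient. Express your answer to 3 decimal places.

Mean x̄ = (-2 − 12 + 7 − 6 + 2 + 2 − 10 − 10)/8 = -3.6250
Numerator Σ_{t=1}^{5}(x_t−x̄)(x_{t+3}−x̄) = -11.9219
Denominator Σ(x_t−x̄)² = 335.8750
r_3 = -11.9219 / 335.8750 = -0.035

-0.035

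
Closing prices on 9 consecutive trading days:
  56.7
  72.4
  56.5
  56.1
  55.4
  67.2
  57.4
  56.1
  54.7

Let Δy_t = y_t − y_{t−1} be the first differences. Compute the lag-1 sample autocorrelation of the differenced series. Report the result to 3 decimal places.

-0.483

First differences Δy: 15.7, -15.9, -0.4, -0.7, 11.8, -9.8, -1.3, -1.4
Mean of differences = -0.2500
Numerator Σ(Δy_t−Δȳ)(Δy_{t+1}−Δȳ) = -356.4675
Denominator Σ(Δy_t−Δȳ)² = 738.3800
r_1(Δy) = -356.4675 / 738.3800 = -0.483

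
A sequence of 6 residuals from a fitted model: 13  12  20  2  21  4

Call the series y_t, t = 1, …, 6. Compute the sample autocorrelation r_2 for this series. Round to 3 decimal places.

Mean ȳ = (13 + 12 + 20 + 2 + 21 + 4)/6 = 12.0000
Deviations from mean: 1.0000, 0.0000, 8.0000, -10.0000, 9.0000, -8.0000
Numerator Σ_{t=1}^{4}(y_t−ȳ)(y_{t+2}−ȳ) = 160.0000
Denominator Σ(y_t−ȳ)² = 310.0000
r_2 = 160.0000 / 310.0000 = 0.516

0.516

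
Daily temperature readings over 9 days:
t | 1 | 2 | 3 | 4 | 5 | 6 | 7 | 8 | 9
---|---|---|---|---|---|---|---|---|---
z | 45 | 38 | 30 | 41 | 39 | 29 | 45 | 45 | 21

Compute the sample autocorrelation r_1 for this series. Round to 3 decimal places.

Mean z̄ = (45 + 38 + 30 + 41 + 39 + 29 + 45 + 45 + 21)/9 = 37.0000
Numerator Σ_{t=1}^{8}(z_t−z̄)(z_{t+1}−z̄) = -163.0000
Denominator Σ(z_t−z̄)² = 582.0000
r_1 = -163.0000 / 582.0000 = -0.280

-0.280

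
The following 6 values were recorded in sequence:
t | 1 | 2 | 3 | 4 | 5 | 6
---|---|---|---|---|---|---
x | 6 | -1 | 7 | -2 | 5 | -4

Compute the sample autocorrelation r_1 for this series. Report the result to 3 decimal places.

-0.693

Mean x̄ = (6 − 1 + 7 − 2 + 5 − 4)/6 = 1.8333
Deviations from mean: 4.1667, -2.8333, 5.1667, -3.8333, 3.1667, -5.8333
Σ(x_t−x̄)(x_{t+1}−x̄) = (-11.8056) + (-14.6389) + (-19.8056) + (-12.1389) + (-18.4722) = -76.8611
Denominator Σ(x_t−x̄)² = 110.8333
r_1 = -76.8611 / 110.8333 = -0.693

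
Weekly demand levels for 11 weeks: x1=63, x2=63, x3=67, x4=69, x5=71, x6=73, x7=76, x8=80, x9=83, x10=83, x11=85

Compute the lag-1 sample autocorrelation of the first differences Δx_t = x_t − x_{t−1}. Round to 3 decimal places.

-0.161

First differences Δx: 0, 4, 2, 2, 2, 3, 4, 3, 0, 2
Mean of differences = 2.2000
Numerator Σ(Δx_t−Δx̄)(Δx_{t+1}−Δx̄) = -2.8400
Denominator Σ(Δx_t−Δx̄)² = 17.6000
r_1(Δx) = -2.8400 / 17.6000 = -0.161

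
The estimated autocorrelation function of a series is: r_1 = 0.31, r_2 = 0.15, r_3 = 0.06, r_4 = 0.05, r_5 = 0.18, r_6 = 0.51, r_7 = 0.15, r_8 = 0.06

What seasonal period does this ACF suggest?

The largest autocorrelation is r_6 = 0.51; the remaining lags stay at or below 0.31. The elevated value at lag 1 (0.31), dropping to 0.15 at lag 2, reflects decaying short-term dependence rather than seasonality.
The dominant spike at lag 6 indicates a seasonal period of 6.

6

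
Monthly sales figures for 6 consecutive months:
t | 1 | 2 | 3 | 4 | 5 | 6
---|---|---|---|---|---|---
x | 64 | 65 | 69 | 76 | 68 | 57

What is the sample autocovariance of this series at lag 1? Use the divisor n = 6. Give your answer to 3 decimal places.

Mean x̄ = (64 + 65 + 69 + 76 + 68 + 57)/6 = 66.5000
Deviations: -2.5000, -1.5000, 2.5000, 9.5000, 1.5000, -9.5000
Σ_{t=1}^{5}(x_t−x̄)(x_{t+1}−x̄) = 23.7500
γ_1 = 23.7500 / 6 = 3.958

3.958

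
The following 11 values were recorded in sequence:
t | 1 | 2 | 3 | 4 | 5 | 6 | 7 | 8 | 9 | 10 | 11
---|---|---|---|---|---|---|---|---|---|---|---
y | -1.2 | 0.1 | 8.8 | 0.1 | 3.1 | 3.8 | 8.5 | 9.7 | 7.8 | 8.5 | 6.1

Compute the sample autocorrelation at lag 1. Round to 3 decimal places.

0.270

Mean ȳ = (-1.2 + 0.1 + 8.8 + 0.1 + 3.1 + 3.8 + 8.5 + 9.7 + 7.8 + 8.5 + 6.1)/11 = 5.0273
Numerator Σ_{t=1}^{10}(y_t−ȳ)(y_{t+1}−ȳ) = 43.6420
Denominator Σ(y_t−ȳ)² = 161.5818
r_1 = 43.6420 / 161.5818 = 0.270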